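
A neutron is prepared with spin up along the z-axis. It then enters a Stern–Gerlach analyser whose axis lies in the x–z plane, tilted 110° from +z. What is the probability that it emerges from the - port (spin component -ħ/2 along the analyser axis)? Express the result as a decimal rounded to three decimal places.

0.671

For spin-½, the probability of finding spin-up along an axis at angle θ to the initial spin direction is cos²(θ/2); spin-down is sin²(θ/2).
θ = 110°, so P = sin²(55°) ≈ 0.671.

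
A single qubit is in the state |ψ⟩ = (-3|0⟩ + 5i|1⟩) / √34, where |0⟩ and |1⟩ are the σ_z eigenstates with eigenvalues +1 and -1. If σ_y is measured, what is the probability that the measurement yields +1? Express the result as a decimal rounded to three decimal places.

|+y⟩ = (|0⟩ + i|1⟩)/√2, so ⟨+y|ψ⟩ = (2) / (√2·√34).
P = |2|² / 68 = 4/68.

0.059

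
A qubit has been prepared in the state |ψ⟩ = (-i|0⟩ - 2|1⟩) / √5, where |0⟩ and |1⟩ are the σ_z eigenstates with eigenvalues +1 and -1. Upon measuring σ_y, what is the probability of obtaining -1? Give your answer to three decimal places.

0.900

|-y⟩ = (|0⟩ - i|1⟩)/√2, so ⟨-y|ψ⟩ = (-3i) / (√2·√5).
P = |-3i|² / 10 = 9/10.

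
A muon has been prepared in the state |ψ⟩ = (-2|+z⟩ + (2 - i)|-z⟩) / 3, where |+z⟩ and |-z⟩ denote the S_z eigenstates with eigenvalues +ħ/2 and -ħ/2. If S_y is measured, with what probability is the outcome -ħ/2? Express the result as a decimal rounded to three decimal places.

0.278

|-y⟩ = (|+z⟩ - i|-z⟩)/√2, so ⟨-y|ψ⟩ = (-1 + 2i) / (√2·3).
P = |-1 + 2i|² / 18 = 5/18.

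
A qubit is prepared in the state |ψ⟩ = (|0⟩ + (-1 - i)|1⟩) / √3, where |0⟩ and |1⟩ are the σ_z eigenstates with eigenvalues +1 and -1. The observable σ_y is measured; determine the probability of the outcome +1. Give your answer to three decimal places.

0.167

|+y⟩ = (|0⟩ + i|1⟩)/√2, so ⟨+y|ψ⟩ = (i) / (√2·√3).
P = |i|² / 6 = 1/6.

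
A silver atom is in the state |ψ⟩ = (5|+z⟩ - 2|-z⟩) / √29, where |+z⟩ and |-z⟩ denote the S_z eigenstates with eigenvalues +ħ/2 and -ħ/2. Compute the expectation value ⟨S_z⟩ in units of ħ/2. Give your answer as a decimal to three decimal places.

⟨σ_z⟩ = |a|² - |b|² divided by |a|²+|b|², with a, b the |+z⟩, |-z⟩ amplitudes.
= (25 - 4)/29 = 21/29.
⟨S_z⟩ = (ħ/2)·⟨σ_z⟩.

0.724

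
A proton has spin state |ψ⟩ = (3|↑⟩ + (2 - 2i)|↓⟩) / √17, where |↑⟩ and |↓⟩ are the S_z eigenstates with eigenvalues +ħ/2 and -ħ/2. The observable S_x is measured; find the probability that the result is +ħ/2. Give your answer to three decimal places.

|+x⟩ = (|↑⟩ + |↓⟩)/√2, so ⟨+x|ψ⟩ = (5 - 2i) / (√2·√17).
P = |5 - 2i|² / 34 = 29/34.

0.853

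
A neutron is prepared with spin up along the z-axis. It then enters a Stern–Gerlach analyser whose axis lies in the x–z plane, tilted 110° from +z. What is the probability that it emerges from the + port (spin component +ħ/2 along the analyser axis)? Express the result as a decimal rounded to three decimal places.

0.329

For spin-½, the probability of finding spin-up along an axis at angle θ to the initial spin direction is cos²(θ/2); spin-down is sin²(θ/2).
θ = 110°, so P = cos²(55°) ≈ 0.329.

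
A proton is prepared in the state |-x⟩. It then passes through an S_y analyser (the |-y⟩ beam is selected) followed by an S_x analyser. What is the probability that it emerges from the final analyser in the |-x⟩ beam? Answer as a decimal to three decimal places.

0.250

First analyser (S_y): from |-x⟩, P(|-y⟩) = 1/2.
After stage 1 the state is |-y⟩; P(|-x⟩) = |⟨-x|-y⟩|² = 1/2.
Joint probability = 1/2 × 1/2 = 0.250.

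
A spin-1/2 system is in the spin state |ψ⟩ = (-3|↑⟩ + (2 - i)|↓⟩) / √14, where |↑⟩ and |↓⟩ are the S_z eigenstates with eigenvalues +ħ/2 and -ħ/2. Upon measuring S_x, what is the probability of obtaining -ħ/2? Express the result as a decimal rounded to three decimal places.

|-x⟩ = (|↑⟩ - |↓⟩)/√2, so ⟨-x|ψ⟩ = (-5 + i) / (√2·√14).
P = |-5 + i|² / 28 = 26/28.

0.929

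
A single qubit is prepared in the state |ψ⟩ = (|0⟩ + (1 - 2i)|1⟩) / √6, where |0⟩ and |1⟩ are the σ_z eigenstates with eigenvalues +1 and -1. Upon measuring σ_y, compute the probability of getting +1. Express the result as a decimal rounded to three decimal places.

|+y⟩ = (|0⟩ + i|1⟩)/√2, so ⟨+y|ψ⟩ = (-1 - i) / (√2·√6).
P = |-1 - i|² / 12 = 2/12.

0.167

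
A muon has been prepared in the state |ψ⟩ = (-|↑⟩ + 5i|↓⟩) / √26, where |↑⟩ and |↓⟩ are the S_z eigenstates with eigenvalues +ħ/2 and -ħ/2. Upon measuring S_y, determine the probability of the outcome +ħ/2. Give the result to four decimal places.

0.3077

|+y⟩ = (|↑⟩ + i|↓⟩)/√2, so ⟨+y|ψ⟩ = (4) / (√2·√26).
P = |4|² / 52 = 16/52.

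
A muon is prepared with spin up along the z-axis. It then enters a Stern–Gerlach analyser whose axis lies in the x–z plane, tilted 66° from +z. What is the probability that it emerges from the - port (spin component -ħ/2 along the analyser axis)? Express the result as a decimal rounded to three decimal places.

0.297

For spin-½, the probability of finding spin-up along an axis at angle θ to the initial spin direction is cos²(θ/2); spin-down is sin²(θ/2).
θ = 66°, so P = sin²(33°) ≈ 0.297.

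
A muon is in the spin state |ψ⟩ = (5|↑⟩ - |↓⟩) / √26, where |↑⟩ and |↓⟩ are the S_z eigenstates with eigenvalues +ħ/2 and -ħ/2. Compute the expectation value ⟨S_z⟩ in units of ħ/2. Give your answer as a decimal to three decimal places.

0.923

⟨σ_z⟩ = |a|² - |b|² divided by |a|²+|b|², with a, b the |↑⟩, |↓⟩ amplitudes.
= (25 - 1)/26 = 24/26.
⟨S_z⟩ = (ħ/2)·⟨σ_z⟩.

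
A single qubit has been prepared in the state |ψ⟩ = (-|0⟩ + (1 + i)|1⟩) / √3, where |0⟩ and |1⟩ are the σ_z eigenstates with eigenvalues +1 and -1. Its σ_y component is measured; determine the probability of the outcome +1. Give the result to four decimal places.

0.1667

|+y⟩ = (|0⟩ + i|1⟩)/√2, so ⟨+y|ψ⟩ = (-i) / (√2·√3).
P = |-i|² / 6 = 1/6.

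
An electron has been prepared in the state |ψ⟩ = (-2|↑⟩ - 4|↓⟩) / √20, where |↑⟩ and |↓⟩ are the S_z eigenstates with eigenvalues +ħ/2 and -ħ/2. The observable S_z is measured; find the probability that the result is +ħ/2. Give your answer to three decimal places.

0.200

The +ħ/2 outcome corresponds to |↑⟩. Its amplitude in |ψ⟩ is -2/√20.
P = |-2|² / 20 = 4/20.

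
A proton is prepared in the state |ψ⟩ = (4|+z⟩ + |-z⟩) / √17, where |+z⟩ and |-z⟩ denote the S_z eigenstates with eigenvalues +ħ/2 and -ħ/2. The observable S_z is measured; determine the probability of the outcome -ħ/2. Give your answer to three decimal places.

The -ħ/2 outcome corresponds to |-z⟩. Its amplitude in |ψ⟩ is 1/√17.
P = |1|² / 17 = 1/17.

0.059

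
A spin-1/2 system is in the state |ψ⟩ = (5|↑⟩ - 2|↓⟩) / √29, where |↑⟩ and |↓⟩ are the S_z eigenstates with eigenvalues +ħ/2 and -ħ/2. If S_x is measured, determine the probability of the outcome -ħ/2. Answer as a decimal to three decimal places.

0.845

|-x⟩ = (|↑⟩ - |↓⟩)/√2, so ⟨-x|ψ⟩ = (7) / (√2·√29).
P = |7|² / 58 = 49/58.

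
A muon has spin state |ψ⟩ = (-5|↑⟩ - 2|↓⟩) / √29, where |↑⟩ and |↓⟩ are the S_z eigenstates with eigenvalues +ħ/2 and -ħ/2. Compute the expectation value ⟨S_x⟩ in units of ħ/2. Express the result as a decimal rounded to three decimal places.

0.690

⟨σ_x⟩ = 2 Re(a* b)/(|a|²+|b|²) with a = -5, b = -2.
a* b = 10, so ⟨σ_x⟩ = 20/29.
⟨S_x⟩ = (ħ/2)·⟨σ_x⟩.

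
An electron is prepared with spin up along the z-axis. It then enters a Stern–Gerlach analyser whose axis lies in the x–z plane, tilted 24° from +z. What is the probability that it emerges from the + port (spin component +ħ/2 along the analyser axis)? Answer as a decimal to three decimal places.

0.957

For spin-½, the probability of finding spin-up along an axis at angle θ to the initial spin direction is cos²(θ/2); spin-down is sin²(θ/2).
θ = 24°, so P = cos²(12°) ≈ 0.957.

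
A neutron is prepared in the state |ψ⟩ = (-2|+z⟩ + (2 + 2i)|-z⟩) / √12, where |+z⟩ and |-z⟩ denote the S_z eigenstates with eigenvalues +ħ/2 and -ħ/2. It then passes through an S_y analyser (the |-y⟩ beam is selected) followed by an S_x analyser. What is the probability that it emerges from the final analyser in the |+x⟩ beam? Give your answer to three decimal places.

First analyser (S_y): P(|-y⟩) = |⟨-y|ψ⟩|² = 20/24.
After stage 1 the state is |-y⟩; P(|+x⟩) = |⟨+x|-y⟩|² = 1/2.
Joint probability = 20/24 × 1/2 = 0.417.

0.417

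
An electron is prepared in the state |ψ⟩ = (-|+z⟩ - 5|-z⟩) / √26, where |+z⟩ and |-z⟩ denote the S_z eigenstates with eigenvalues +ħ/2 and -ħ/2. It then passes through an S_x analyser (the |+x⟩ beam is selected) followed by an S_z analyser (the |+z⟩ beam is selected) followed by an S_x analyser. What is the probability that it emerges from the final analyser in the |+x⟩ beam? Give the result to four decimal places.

First analyser (S_x): P(|+x⟩) = |⟨+x|ψ⟩|² = 36/52.
After stage 1 the state is |+x⟩; P(|+z⟩) = |⟨+z|+x⟩|² = 1/2.
After stage 2 the state is |+z⟩; P(|+x⟩) = |⟨+x|+z⟩|² = 1/2.
Joint probability = 36/52 × 1/2 × 1/2 = 0.1731.

0.1731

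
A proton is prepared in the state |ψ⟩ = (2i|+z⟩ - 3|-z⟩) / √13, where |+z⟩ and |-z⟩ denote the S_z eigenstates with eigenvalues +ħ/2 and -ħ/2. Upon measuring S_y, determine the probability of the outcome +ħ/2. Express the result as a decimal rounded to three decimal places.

|+y⟩ = (|+z⟩ + i|-z⟩)/√2, so ⟨+y|ψ⟩ = (5i) / (√2·√13).
P = |5i|² / 26 = 25/26.

0.962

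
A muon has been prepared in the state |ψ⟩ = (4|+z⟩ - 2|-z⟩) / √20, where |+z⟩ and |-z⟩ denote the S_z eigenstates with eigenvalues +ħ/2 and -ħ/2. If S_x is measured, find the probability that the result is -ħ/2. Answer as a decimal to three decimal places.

0.900

|-x⟩ = (|+z⟩ - |-z⟩)/√2, so ⟨-x|ψ⟩ = (6) / (√2·√20).
P = |6|² / 40 = 36/40.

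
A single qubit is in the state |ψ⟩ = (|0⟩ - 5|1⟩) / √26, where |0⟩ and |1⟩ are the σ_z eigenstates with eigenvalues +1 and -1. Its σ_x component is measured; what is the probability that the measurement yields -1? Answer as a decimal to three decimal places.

|-x⟩ = (|0⟩ - |1⟩)/√2, so ⟨-x|ψ⟩ = (6) / (√2·√26).
P = |6|² / 52 = 36/52.

0.692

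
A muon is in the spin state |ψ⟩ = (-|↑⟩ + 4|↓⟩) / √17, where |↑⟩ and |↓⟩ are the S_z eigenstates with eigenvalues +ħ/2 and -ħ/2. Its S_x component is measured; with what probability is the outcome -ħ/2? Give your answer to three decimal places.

0.735

|-x⟩ = (|↑⟩ - |↓⟩)/√2, so ⟨-x|ψ⟩ = (-5) / (√2·√17).
P = |-5|² / 34 = 25/34.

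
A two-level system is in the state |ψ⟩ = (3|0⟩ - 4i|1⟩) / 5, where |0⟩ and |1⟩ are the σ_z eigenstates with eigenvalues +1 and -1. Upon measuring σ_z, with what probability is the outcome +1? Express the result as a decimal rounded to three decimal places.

0.360

The +1 outcome corresponds to |0⟩. Its amplitude in |ψ⟩ is 3/5.
P = |3|² / 25 = 9/25.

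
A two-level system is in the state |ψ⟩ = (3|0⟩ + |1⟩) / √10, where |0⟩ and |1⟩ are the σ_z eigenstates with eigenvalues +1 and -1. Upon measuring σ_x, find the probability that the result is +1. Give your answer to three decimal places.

0.800

|+x⟩ = (|0⟩ + |1⟩)/√2, so ⟨+x|ψ⟩ = (4) / (√2·√10).
P = |4|² / 20 = 16/20.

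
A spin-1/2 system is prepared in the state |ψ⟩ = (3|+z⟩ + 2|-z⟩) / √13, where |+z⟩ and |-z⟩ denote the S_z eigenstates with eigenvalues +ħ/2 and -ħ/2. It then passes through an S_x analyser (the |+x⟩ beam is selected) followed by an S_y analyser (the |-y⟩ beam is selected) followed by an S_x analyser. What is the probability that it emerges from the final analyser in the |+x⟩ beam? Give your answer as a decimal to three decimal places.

0.240

First analyser (S_x): P(|+x⟩) = |⟨+x|ψ⟩|² = 25/26.
After stage 1 the state is |+x⟩; P(|-y⟩) = |⟨-y|+x⟩|² = 1/2.
After stage 2 the state is |-y⟩; P(|+x⟩) = |⟨+x|-y⟩|² = 1/2.
Joint probability = 25/26 × 1/2 × 1/2 = 0.240.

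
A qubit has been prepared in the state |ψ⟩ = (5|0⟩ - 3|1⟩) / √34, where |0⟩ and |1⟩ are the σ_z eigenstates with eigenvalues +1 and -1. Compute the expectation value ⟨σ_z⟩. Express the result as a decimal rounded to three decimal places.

⟨σ_z⟩ = |a|² - |b|² divided by |a|²+|b|², with a, b the |0⟩, |1⟩ amplitudes.
= (25 - 9)/34 = 16/34.

0.471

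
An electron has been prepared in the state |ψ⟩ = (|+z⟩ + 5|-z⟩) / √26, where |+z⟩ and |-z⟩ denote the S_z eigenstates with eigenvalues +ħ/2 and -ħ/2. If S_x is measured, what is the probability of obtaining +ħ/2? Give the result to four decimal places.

|+x⟩ = (|+z⟩ + |-z⟩)/√2, so ⟨+x|ψ⟩ = (6) / (√2·√26).
P = |6|² / 52 = 36/52.

0.6923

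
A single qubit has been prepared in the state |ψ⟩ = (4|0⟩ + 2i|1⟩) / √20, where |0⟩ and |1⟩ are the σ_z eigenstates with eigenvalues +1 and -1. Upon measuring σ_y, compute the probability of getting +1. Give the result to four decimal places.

|+y⟩ = (|0⟩ + i|1⟩)/√2, so ⟨+y|ψ⟩ = (6) / (√2·√20).
P = |6|² / 40 = 36/40.

0.9000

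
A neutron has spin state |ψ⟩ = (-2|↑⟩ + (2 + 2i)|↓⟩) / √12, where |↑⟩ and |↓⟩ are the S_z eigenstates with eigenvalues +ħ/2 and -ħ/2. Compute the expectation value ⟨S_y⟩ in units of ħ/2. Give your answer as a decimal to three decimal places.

⟨σ_y⟩ = 2 Im(a* b)/(|a|²+|b|²) with a = -2, b = (2 + 2i).
a* b = (-4 - 4i), so ⟨σ_y⟩ = -8/12.
⟨S_y⟩ = (ħ/2)·⟨σ_y⟩.

-0.667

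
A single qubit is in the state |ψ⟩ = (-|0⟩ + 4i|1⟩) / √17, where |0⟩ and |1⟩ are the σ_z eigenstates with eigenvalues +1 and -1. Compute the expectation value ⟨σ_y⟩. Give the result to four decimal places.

-0.4706

⟨σ_y⟩ = 2 Im(a* b)/(|a|²+|b|²) with a = -1, b = 4i.
a* b = -4i, so ⟨σ_y⟩ = -8/17.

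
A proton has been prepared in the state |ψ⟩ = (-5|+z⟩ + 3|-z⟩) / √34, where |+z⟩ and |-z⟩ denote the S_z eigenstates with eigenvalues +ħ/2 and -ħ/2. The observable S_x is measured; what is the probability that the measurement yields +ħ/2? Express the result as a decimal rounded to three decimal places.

|+x⟩ = (|+z⟩ + |-z⟩)/√2, so ⟨+x|ψ⟩ = (-2) / (√2·√34).
P = |-2|² / 68 = 4/68.

0.059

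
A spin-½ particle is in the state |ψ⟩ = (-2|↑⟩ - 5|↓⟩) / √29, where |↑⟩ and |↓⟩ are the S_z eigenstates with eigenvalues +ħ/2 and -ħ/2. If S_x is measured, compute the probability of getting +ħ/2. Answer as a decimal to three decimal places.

0.845

|+x⟩ = (|↑⟩ + |↓⟩)/√2, so ⟨+x|ψ⟩ = (-7) / (√2·√29).
P = |-7|² / 58 = 49/58.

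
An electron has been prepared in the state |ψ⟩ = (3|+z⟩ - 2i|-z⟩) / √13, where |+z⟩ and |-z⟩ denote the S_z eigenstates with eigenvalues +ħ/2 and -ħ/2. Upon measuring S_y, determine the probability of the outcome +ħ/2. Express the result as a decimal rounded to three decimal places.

|+y⟩ = (|+z⟩ + i|-z⟩)/√2, so ⟨+y|ψ⟩ = (1) / (√2·√13).
P = |1|² / 26 = 1/26.

0.038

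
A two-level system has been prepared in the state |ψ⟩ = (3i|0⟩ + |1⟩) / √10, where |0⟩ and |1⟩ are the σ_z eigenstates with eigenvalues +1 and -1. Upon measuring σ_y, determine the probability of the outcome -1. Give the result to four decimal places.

|-y⟩ = (|0⟩ - i|1⟩)/√2, so ⟨-y|ψ⟩ = (4i) / (√2·√10).
P = |4i|² / 20 = 16/20.

0.8000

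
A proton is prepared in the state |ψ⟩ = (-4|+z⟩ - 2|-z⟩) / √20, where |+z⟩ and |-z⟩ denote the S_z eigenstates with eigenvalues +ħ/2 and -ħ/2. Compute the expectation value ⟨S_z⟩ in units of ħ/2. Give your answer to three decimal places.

0.600

⟨σ_z⟩ = |a|² - |b|² divided by |a|²+|b|², with a, b the |+z⟩, |-z⟩ amplitudes.
= (16 - 4)/20 = 12/20.
⟨S_z⟩ = (ħ/2)·⟨σ_z⟩.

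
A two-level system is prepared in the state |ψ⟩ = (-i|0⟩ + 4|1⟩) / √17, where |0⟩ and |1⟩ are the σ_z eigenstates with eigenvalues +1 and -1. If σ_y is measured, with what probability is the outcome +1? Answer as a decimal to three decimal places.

0.735

|+y⟩ = (|0⟩ + i|1⟩)/√2, so ⟨+y|ψ⟩ = (-5i) / (√2·√17).
P = |-5i|² / 34 = 25/34.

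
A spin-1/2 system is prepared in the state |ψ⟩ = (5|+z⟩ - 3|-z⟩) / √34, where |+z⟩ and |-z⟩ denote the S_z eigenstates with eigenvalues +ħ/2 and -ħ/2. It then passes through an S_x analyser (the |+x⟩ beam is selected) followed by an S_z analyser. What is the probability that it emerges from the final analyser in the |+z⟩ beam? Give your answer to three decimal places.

First analyser (S_x): P(|+x⟩) = |⟨+x|ψ⟩|² = 4/68.
After stage 1 the state is |+x⟩; P(|+z⟩) = |⟨+z|+x⟩|² = 1/2.
Joint probability = 4/68 × 1/2 = 0.029.

0.029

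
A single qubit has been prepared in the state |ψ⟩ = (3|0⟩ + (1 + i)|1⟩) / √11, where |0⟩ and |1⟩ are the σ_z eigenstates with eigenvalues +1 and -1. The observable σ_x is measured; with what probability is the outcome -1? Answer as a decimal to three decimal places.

0.227

|-x⟩ = (|0⟩ - |1⟩)/√2, so ⟨-x|ψ⟩ = (2 - i) / (√2·√11).
P = |2 - i|² / 22 = 5/22.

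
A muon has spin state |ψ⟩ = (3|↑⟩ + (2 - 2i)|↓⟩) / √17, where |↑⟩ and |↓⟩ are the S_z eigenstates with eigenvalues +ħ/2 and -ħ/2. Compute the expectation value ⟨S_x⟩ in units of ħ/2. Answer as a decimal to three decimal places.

⟨σ_x⟩ = 2 Re(a* b)/(|a|²+|b|²) with a = 3, b = (2 - 2i).
a* b = (6 - 6i), so ⟨σ_x⟩ = 12/17.
⟨S_x⟩ = (ħ/2)·⟨σ_x⟩.

0.706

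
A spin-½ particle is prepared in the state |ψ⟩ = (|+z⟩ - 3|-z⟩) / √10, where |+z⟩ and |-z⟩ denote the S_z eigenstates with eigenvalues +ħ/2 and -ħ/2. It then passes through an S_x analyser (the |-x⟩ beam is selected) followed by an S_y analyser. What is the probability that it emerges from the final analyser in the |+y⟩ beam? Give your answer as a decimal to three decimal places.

First analyser (S_x): P(|-x⟩) = |⟨-x|ψ⟩|² = 16/20.
After stage 1 the state is |-x⟩; P(|+y⟩) = |⟨+y|-x⟩|² = 1/2.
Joint probability = 16/20 × 1/2 = 0.400.

0.400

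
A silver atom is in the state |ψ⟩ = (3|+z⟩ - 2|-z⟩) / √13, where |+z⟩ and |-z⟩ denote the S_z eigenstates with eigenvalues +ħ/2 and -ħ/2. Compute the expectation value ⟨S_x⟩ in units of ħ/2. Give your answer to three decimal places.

-0.923

⟨σ_x⟩ = 2 Re(a* b)/(|a|²+|b|²) with a = 3, b = -2.
a* b = -6, so ⟨σ_x⟩ = -12/13.
⟨S_x⟩ = (ħ/2)·⟨σ_x⟩.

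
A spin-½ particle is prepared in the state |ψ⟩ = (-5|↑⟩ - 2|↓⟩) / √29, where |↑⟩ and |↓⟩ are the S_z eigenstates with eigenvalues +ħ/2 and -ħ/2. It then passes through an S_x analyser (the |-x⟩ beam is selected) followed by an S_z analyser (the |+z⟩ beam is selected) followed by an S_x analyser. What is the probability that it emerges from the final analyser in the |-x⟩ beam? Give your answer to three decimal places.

0.039

First analyser (S_x): P(|-x⟩) = |⟨-x|ψ⟩|² = 9/58.
After stage 1 the state is |-x⟩; P(|+z⟩) = |⟨+z|-x⟩|² = 1/2.
After stage 2 the state is |+z⟩; P(|-x⟩) = |⟨-x|+z⟩|² = 1/2.
Joint probability = 9/58 × 1/2 × 1/2 = 0.039.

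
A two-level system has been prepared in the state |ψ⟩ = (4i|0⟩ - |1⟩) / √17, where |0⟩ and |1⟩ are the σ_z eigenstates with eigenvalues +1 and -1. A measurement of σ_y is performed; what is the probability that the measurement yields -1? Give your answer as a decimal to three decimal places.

0.265

|-y⟩ = (|0⟩ - i|1⟩)/√2, so ⟨-y|ψ⟩ = (3i) / (√2·√17).
P = |3i|² / 34 = 9/34.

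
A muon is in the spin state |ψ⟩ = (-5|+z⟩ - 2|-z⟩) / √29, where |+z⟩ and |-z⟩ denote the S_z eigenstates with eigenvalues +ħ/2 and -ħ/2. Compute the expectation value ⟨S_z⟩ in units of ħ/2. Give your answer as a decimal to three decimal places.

0.724

⟨σ_z⟩ = |a|² - |b|² divided by |a|²+|b|², with a, b the |+z⟩, |-z⟩ amplitudes.
= (25 - 4)/29 = 21/29.
⟨S_z⟩ = (ħ/2)·⟨σ_z⟩.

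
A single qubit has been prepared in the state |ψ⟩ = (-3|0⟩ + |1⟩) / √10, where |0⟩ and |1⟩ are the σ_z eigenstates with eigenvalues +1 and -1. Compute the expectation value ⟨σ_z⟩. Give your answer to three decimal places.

0.800

⟨σ_z⟩ = |a|² - |b|² divided by |a|²+|b|², with a, b the |0⟩, |1⟩ amplitudes.
= (9 - 1)/10 = 8/10.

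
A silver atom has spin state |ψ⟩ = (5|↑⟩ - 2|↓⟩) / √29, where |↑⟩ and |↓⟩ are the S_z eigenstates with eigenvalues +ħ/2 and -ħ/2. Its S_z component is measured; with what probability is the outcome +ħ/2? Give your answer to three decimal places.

The +ħ/2 outcome corresponds to |↑⟩. Its amplitude in |ψ⟩ is 5/√29.
P = |5|² / 29 = 25/29.

0.862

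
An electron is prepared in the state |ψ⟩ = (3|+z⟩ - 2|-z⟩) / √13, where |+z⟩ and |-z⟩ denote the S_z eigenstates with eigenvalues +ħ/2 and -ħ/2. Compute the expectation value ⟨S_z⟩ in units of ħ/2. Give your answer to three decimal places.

0.385

⟨σ_z⟩ = |a|² - |b|² divided by |a|²+|b|², with a, b the |+z⟩, |-z⟩ amplitudes.
= (9 - 4)/13 = 5/13.
⟨S_z⟩ = (ħ/2)·⟨σ_z⟩.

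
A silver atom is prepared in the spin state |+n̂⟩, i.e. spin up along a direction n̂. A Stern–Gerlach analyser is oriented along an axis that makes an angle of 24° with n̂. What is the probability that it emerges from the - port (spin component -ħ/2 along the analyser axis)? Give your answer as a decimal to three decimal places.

0.043

For spin-½, the probability of finding spin-up along an axis at angle θ to the initial spin direction is cos²(θ/2); spin-down is sin²(θ/2).
θ = 24°, so P = sin²(12°) ≈ 0.043.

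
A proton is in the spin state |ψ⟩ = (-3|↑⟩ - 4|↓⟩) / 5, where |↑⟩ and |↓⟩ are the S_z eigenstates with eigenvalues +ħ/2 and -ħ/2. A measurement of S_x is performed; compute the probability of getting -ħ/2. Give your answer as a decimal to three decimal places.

0.020

|-x⟩ = (|↑⟩ - |↓⟩)/√2, so ⟨-x|ψ⟩ = (1) / (√2·5).
P = |1|² / 50 = 1/50.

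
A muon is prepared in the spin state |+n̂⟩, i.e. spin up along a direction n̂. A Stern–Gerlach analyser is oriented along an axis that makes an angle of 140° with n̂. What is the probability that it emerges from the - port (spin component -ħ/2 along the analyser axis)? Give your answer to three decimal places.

For spin-½, the probability of finding spin-up along an axis at angle θ to the initial spin direction is cos²(θ/2); spin-down is sin²(θ/2).
θ = 140°, so P = sin²(70°) ≈ 0.883.

0.883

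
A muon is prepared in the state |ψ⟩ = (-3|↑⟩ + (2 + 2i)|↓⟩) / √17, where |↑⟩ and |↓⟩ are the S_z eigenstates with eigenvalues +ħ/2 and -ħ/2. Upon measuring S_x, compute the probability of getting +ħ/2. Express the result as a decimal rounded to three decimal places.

0.147

|+x⟩ = (|↑⟩ + |↓⟩)/√2, so ⟨+x|ψ⟩ = (-1 + 2i) / (√2·√17).
P = |-1 + 2i|² / 34 = 5/34.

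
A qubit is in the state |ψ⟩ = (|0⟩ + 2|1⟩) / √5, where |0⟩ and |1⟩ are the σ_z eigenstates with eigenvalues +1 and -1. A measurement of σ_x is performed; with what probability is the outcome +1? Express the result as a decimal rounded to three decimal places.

|+x⟩ = (|0⟩ + |1⟩)/√2, so ⟨+x|ψ⟩ = (3) / (√2·√5).
P = |3|² / 10 = 9/10.

0.900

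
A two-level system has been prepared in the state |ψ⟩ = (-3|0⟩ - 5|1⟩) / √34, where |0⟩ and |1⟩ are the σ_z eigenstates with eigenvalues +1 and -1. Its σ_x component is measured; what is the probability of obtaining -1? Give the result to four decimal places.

0.0588

|-x⟩ = (|0⟩ - |1⟩)/√2, so ⟨-x|ψ⟩ = (2) / (√2·√34).
P = |2|² / 68 = 4/68.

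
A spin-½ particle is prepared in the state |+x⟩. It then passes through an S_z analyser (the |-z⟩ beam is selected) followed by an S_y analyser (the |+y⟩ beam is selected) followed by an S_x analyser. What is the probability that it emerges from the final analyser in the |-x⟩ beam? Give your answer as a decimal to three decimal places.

0.125

First analyser (S_z): from |+x⟩, P(|-z⟩) = 1/2.
After stage 1 the state is |-z⟩; P(|+y⟩) = |⟨+y|-z⟩|² = 1/2.
After stage 2 the state is |+y⟩; P(|-x⟩) = |⟨-x|+y⟩|² = 1/2.
Joint probability = 1/2 × 1/2 × 1/2 = 0.125.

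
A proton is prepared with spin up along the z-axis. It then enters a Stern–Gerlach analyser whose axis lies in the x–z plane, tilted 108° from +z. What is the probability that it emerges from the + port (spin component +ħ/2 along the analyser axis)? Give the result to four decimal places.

0.3455

For spin-½, the probability of finding spin-up along an axis at angle θ to the initial spin direction is cos²(θ/2); spin-down is sin²(θ/2).
θ = 108°, so P = cos²(54°) ≈ 0.3455.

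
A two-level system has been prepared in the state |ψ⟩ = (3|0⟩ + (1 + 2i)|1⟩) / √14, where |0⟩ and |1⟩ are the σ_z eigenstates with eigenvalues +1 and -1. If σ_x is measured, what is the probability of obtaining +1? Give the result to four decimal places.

|+x⟩ = (|0⟩ + |1⟩)/√2, so ⟨+x|ψ⟩ = (4 + 2i) / (√2·√14).
P = |4 + 2i|² / 28 = 20/28.

0.7143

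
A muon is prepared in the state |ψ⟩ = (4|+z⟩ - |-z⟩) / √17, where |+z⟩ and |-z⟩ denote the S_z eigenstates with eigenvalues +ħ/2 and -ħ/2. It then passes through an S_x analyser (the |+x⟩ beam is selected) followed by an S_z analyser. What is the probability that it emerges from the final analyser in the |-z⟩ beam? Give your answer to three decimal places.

0.132

First analyser (S_x): P(|+x⟩) = |⟨+x|ψ⟩|² = 9/34.
After stage 1 the state is |+x⟩; P(|-z⟩) = |⟨-z|+x⟩|² = 1/2.
Joint probability = 9/34 × 1/2 = 0.132.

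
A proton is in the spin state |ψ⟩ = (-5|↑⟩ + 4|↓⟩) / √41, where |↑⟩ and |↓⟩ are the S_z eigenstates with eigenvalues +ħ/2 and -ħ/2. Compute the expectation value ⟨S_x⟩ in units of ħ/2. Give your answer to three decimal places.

-0.976

⟨σ_x⟩ = 2 Re(a* b)/(|a|²+|b|²) with a = -5, b = 4.
a* b = -20, so ⟨σ_x⟩ = -40/41.
⟨S_x⟩ = (ħ/2)·⟨σ_x⟩.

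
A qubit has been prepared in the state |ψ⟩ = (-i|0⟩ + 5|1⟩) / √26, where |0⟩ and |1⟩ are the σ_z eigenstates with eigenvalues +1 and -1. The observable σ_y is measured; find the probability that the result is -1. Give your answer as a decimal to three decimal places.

|-y⟩ = (|0⟩ - i|1⟩)/√2, so ⟨-y|ψ⟩ = (4i) / (√2·√26).
P = |4i|² / 52 = 16/52.

0.308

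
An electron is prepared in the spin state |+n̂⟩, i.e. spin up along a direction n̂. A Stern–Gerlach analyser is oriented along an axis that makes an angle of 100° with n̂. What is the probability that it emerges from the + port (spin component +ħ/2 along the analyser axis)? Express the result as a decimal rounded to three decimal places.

For spin-½, the probability of finding spin-up along an axis at angle θ to the initial spin direction is cos²(θ/2); spin-down is sin²(θ/2).
θ = 100°, so P = cos²(50°) ≈ 0.413.

0.413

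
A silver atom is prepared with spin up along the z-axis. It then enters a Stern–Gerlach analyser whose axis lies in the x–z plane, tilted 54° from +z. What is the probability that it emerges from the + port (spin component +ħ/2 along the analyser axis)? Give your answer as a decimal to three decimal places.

For spin-½, the probability of finding spin-up along an axis at angle θ to the initial spin direction is cos²(θ/2); spin-down is sin²(θ/2).
θ = 54°, so P = cos²(27°) ≈ 0.794.

0.794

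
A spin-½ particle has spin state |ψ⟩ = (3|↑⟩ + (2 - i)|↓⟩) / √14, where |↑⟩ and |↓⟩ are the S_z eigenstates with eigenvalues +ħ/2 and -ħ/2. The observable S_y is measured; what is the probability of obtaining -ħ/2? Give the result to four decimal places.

0.7143

|-y⟩ = (|↑⟩ - i|↓⟩)/√2, so ⟨-y|ψ⟩ = (4 + 2i) / (√2·√14).
P = |4 + 2i|² / 28 = 20/28.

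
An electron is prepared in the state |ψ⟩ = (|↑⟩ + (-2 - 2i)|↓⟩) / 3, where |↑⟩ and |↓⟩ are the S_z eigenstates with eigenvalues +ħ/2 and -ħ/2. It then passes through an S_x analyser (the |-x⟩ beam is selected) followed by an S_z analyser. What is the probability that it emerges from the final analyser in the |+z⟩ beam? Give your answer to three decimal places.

First analyser (S_x): P(|-x⟩) = |⟨-x|ψ⟩|² = 13/18.
After stage 1 the state is |-x⟩; P(|+z⟩) = |⟨+z|-x⟩|² = 1/2.
Joint probability = 13/18 × 1/2 = 0.361.

0.361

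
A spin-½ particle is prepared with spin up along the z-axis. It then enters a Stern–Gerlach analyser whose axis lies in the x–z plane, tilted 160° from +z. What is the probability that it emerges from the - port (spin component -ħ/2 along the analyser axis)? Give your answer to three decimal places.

0.970

For spin-½, the probability of finding spin-up along an axis at angle θ to the initial spin direction is cos²(θ/2); spin-down is sin²(θ/2).
θ = 160°, so P = sin²(80°) ≈ 0.970.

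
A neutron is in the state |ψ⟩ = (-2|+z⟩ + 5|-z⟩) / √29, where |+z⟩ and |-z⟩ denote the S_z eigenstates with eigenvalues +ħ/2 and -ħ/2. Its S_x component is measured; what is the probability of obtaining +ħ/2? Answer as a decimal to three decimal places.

|+x⟩ = (|+z⟩ + |-z⟩)/√2, so ⟨+x|ψ⟩ = (3) / (√2·√29).
P = |3|² / 58 = 9/58.

0.155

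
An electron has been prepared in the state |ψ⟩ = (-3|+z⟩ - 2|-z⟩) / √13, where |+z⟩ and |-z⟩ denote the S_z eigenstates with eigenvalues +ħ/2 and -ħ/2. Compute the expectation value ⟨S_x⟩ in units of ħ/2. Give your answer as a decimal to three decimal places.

⟨σ_x⟩ = 2 Re(a* b)/(|a|²+|b|²) with a = -3, b = -2.
a* b = 6, so ⟨σ_x⟩ = 12/13.
⟨S_x⟩ = (ħ/2)·⟨σ_x⟩.

0.923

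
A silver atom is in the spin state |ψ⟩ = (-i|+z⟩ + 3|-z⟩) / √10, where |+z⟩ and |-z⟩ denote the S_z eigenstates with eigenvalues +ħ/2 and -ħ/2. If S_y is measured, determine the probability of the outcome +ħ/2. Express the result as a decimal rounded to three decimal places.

|+y⟩ = (|+z⟩ + i|-z⟩)/√2, so ⟨+y|ψ⟩ = (-4i) / (√2·√10).
P = |-4i|² / 20 = 16/20.

0.800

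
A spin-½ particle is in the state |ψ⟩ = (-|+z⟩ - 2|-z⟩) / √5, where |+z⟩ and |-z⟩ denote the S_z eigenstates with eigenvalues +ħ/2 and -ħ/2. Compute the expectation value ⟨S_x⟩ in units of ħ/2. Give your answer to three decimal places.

⟨σ_x⟩ = 2 Re(a* b)/(|a|²+|b|²) with a = -1, b = -2.
a* b = 2, so ⟨σ_x⟩ = 4/5.
⟨S_x⟩ = (ħ/2)·⟨σ_x⟩.

0.800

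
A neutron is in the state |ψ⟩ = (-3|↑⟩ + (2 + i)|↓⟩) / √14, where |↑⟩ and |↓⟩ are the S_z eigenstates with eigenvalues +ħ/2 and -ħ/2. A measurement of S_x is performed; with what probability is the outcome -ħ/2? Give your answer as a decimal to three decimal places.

|-x⟩ = (|↑⟩ - |↓⟩)/√2, so ⟨-x|ψ⟩ = (-5 - i) / (√2·√14).
P = |-5 - i|² / 28 = 26/28.

0.929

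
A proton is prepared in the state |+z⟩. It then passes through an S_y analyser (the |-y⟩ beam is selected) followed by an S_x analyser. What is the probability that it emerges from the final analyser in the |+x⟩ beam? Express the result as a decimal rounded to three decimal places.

0.250

First analyser (S_y): from |+z⟩, P(|-y⟩) = 1/2.
After stage 1 the state is |-y⟩; P(|+x⟩) = |⟨+x|-y⟩|² = 1/2.
Joint probability = 1/2 × 1/2 = 0.250.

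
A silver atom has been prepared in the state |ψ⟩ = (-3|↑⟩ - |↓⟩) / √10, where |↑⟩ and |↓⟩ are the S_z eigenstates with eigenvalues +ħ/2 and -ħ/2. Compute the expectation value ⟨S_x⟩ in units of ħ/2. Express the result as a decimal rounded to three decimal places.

⟨σ_x⟩ = 2 Re(a* b)/(|a|²+|b|²) with a = -3, b = -1.
a* b = 3, so ⟨σ_x⟩ = 6/10.
⟨S_x⟩ = (ħ/2)·⟨σ_x⟩.

0.600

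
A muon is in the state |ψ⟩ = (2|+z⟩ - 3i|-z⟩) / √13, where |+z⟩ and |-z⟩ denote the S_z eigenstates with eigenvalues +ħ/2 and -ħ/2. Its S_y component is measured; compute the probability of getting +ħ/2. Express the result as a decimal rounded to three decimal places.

0.038

|+y⟩ = (|+z⟩ + i|-z⟩)/√2, so ⟨+y|ψ⟩ = (-1) / (√2·√13).
P = |-1|² / 26 = 1/26.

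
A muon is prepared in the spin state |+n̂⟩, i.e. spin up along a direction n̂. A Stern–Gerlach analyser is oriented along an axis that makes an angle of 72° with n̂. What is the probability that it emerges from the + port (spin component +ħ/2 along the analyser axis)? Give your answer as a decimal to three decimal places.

For spin-½, the probability of finding spin-up along an axis at angle θ to the initial spin direction is cos²(θ/2); spin-down is sin²(θ/2).
θ = 72°, so P = cos²(36°) ≈ 0.655.

0.655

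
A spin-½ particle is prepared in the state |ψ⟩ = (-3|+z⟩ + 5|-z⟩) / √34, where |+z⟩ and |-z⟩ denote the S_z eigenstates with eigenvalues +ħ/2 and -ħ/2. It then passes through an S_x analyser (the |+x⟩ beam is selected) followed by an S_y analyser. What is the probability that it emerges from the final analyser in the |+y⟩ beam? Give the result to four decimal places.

0.0294

First analyser (S_x): P(|+x⟩) = |⟨+x|ψ⟩|² = 4/68.
After stage 1 the state is |+x⟩; P(|+y⟩) = |⟨+y|+x⟩|² = 1/2.
Joint probability = 4/68 × 1/2 = 0.0294.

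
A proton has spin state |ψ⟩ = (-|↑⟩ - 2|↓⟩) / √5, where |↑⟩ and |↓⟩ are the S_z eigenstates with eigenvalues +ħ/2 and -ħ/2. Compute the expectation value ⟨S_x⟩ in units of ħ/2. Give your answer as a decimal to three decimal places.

0.800

⟨σ_x⟩ = 2 Re(a* b)/(|a|²+|b|²) with a = -1, b = -2.
a* b = 2, so ⟨σ_x⟩ = 4/5.
⟨S_x⟩ = (ħ/2)·⟨σ_x⟩.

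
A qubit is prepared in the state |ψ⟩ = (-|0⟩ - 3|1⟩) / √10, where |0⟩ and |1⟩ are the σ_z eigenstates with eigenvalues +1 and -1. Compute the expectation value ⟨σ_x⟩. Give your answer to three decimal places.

⟨σ_x⟩ = 2 Re(a* b)/(|a|²+|b|²) with a = -1, b = -3.
a* b = 3, so ⟨σ_x⟩ = 6/10.

0.600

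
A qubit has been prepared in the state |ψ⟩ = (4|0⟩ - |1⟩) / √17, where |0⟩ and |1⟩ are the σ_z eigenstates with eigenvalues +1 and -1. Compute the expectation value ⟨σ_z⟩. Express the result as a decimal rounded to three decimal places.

0.882

⟨σ_z⟩ = |a|² - |b|² divided by |a|²+|b|², with a, b the |0⟩, |1⟩ amplitudes.
= (16 - 1)/17 = 15/17.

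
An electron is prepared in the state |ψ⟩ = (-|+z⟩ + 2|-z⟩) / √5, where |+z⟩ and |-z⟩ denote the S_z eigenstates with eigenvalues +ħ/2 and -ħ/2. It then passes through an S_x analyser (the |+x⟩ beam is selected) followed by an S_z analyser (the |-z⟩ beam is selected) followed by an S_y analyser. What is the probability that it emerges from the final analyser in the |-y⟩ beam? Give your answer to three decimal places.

0.025

First analyser (S_x): P(|+x⟩) = |⟨+x|ψ⟩|² = 1/10.
After stage 1 the state is |+x⟩; P(|-z⟩) = |⟨-z|+x⟩|² = 1/2.
After stage 2 the state is |-z⟩; P(|-y⟩) = |⟨-y|-z⟩|² = 1/2.
Joint probability = 1/10 × 1/2 × 1/2 = 0.025.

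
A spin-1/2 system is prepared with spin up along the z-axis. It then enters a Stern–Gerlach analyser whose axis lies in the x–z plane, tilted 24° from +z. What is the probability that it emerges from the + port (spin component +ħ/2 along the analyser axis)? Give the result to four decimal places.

0.9568

For spin-½, the probability of finding spin-up along an axis at angle θ to the initial spin direction is cos²(θ/2); spin-down is sin²(θ/2).
θ = 24°, so P = cos²(12°) ≈ 0.9568.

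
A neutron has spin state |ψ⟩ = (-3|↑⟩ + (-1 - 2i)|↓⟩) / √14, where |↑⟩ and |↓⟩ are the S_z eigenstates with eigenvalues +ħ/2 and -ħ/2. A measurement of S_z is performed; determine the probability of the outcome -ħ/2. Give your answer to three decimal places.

The -ħ/2 outcome corresponds to |↓⟩. Its amplitude in |ψ⟩ is (-1 - 2i)/√14.
P = |-1 - 2i|² / 14 = 5/14.

0.357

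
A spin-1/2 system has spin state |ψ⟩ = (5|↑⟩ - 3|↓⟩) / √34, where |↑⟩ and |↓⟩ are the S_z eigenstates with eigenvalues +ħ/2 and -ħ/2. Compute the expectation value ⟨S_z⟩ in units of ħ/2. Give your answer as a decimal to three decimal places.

⟨σ_z⟩ = |a|² - |b|² divided by |a|²+|b|², with a, b the |↑⟩, |↓⟩ amplitudes.
= (25 - 9)/34 = 16/34.
⟨S_z⟩ = (ħ/2)·⟨σ_z⟩.

0.471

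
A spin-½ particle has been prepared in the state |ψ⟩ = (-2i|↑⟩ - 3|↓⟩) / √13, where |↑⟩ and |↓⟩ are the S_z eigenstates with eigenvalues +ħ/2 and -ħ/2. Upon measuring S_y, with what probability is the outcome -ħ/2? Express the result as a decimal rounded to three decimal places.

|-y⟩ = (|↑⟩ - i|↓⟩)/√2, so ⟨-y|ψ⟩ = (-5i) / (√2·√13).
P = |-5i|² / 26 = 25/26.

0.962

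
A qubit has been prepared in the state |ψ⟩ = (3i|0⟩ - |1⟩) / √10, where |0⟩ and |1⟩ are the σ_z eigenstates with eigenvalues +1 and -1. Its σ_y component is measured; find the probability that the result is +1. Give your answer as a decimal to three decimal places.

0.800

|+y⟩ = (|0⟩ + i|1⟩)/√2, so ⟨+y|ψ⟩ = (4i) / (√2·√10).
P = |4i|² / 20 = 16/20.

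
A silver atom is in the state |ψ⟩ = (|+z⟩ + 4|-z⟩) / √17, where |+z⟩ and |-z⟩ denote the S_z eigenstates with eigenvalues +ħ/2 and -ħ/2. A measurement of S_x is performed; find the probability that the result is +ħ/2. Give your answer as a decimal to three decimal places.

0.735

|+x⟩ = (|+z⟩ + |-z⟩)/√2, so ⟨+x|ψ⟩ = (5) / (√2·√17).
P = |5|² / 34 = 25/34.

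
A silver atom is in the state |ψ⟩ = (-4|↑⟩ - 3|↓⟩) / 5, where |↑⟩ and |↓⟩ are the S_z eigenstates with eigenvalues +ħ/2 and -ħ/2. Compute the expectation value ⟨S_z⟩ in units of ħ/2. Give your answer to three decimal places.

0.280

⟨σ_z⟩ = |a|² - |b|² divided by |a|²+|b|², with a, b the |↑⟩, |↓⟩ amplitudes.
= (16 - 9)/25 = 7/25.
⟨S_z⟩ = (ħ/2)·⟨σ_z⟩.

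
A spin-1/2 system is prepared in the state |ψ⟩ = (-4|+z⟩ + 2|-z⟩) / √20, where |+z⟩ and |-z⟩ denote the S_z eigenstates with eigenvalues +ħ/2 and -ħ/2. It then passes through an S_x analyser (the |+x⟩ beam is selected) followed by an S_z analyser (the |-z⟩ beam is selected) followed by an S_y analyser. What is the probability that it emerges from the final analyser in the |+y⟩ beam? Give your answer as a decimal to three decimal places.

First analyser (S_x): P(|+x⟩) = |⟨+x|ψ⟩|² = 4/40.
After stage 1 the state is |+x⟩; P(|-z⟩) = |⟨-z|+x⟩|² = 1/2.
After stage 2 the state is |-z⟩; P(|+y⟩) = |⟨+y|-z⟩|² = 1/2.
Joint probability = 4/40 × 1/2 × 1/2 = 0.025.

0.025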